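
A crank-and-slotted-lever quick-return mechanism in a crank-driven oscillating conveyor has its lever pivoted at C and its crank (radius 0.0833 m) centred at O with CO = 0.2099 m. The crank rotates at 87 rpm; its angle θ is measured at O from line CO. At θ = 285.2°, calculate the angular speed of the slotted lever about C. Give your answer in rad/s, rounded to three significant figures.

1.74

ω = 9.111 rad/s (from 87 rpm).
Crank pin A relative to C: A = (d + r cosθ, r sinθ); lever angle φ = atan2(r sinθ, d + r cosθ).
Differentiating tanφ: φ̇ = rω(d cosθ + r)/(d² + r² + 2dr cosθ).
d² + r² + 2dr cosθ = |CA|² = 0.0601655 m²;  d cosθ + r = +0.13833 m.
|ω_lever| = |0.0833·9.111·+0.13833| / 0.0601655 = 1.7449 rad/s.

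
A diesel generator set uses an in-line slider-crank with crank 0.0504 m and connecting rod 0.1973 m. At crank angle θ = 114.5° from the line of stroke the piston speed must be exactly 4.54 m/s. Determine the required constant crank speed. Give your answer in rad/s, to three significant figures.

111

For an in-line slider-crank, |v_piston| = rω|sinθ|·[1 + r cosθ/√(L² − r² sin²θ)].
With r = 0.0504 m, L = 0.1973 m, θ = 114.5°: the bracketed kinematic factor |dx/dθ| = 0.040867 m.
ω = v/|dx/dθ| = 4.54/0.040867 = 111.09 rad/s.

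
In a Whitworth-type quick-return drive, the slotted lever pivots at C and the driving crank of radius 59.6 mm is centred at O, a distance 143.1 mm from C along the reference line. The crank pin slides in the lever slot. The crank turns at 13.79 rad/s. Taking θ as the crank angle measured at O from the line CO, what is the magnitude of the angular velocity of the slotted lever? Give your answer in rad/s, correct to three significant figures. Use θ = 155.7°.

6.86

ω = 13.79 rad/s
Crank pin A relative to C: A = (d + r cosθ, r sinθ); lever angle φ = atan2(r sinθ, d + r cosθ).
Differentiating tanφ: φ̇ = rω(d cosθ + r)/(d² + r² + 2dr cosθ).
d² + r² + 2dr cosθ = |CA|² = 0.00848349 m²;  d cosθ + r = -0.070822 m.
|ω_lever| = |0.0596·13.79·-0.070822| / 0.00848349 = 6.8612 rad/s.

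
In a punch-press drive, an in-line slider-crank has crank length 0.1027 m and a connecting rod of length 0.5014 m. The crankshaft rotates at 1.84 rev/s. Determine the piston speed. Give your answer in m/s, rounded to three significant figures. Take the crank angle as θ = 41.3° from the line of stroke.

0.905

ω = 2π·1.84 = 11.56 rad/s
For an in-line slider-crank, x = r cosθ + √(L² − r² sin²θ), so v = −rω sinθ·[1 + r cosθ/√(L² − r² sin²θ)].
With r = 0.1027 m, L = 0.5014 m, θ = 41.3°: √(L² − r² sin²θ) = 0.4968 m.
v = −0.1027·11.56·0.66000·[1 + 0.1027·0.75126/0.4968] = -0.90534 m/s.
|v| = 0.90534 m/s.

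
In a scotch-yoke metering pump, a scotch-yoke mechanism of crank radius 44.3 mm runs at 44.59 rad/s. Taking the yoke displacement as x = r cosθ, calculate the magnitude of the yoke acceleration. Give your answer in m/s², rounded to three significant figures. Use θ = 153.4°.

78.8

ω = 44.59 rad/s
x = r cosθ ⇒ ẍ = −rω² cosθ (ω constant).
|a| = rω²|cosθ| = 0.0443·(44.59)²·|cos 153.4°| = 78.757 m/s².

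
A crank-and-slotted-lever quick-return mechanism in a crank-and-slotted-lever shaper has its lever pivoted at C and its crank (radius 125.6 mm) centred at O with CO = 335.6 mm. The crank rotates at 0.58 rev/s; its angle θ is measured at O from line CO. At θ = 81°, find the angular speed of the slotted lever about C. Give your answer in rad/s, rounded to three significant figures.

ω = 3.644 rad/s (from 0.58 rev/s).
Crank pin A relative to C: A = (d + r cosθ, r sinθ); lever angle φ = atan2(r sinθ, d + r cosθ).
Differentiating tanφ: φ̇ = rω(d cosθ + r)/(d² + r² + 2dr cosθ).
d² + r² + 2dr cosθ = |CA|² = 0.141591 m²;  d cosθ + r = +0.1781 m.
|ω_lever| = |0.1256·3.644·+0.1781| / 0.141591 = 0.57574 rad/s.

0.576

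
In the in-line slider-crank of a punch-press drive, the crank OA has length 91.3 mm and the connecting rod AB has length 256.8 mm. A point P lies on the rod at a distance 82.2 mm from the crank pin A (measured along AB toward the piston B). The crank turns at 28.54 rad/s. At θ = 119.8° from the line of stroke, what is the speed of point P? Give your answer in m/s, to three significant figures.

ω = 28.54 rad/s.  Crank-pin speed |V_A| = rω = 2.6057 m/s, perpendicular to OA.
Rod angle: sinφ = −(r/L) sinθ ⇒ φ = -17.970°; ω_rod = −rω cosθ/√(L²−r²sin²θ) = +5.3013 rad/s.
V_P = V_A + ω_rod × AP, with AP = 0.0822 m along the rod.
Components: V_Px = −rω sinθ − a·ω_rod·sinφ = -2.1267 m/s;  V_Py = rω cosθ + a·ω_rod·cosφ = -0.88046 m/s.
|V_P| = √(V_Px² + V_Py²) = 2.3017 m/s.

2.30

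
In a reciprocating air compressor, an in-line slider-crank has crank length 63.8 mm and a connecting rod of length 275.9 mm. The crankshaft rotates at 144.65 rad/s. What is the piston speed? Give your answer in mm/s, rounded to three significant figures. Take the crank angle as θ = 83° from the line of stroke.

9430

ω = 144.7 rad/s
For an in-line slider-crank, x = r cosθ + √(L² − r² sin²θ), so v = −rω sinθ·[1 + r cosθ/√(L² − r² sin²θ)].
With r = 0.0638 m, L = 0.2759 m, θ = 83°: √(L² − r² sin²θ) = 0.26853 m.
v = −0.0638·144.7·0.99255·[1 + 0.0638·0.12187/0.26853] = -9.4251 m/s.
|v| = 9.4251 m/s = 9425.1 mm/s.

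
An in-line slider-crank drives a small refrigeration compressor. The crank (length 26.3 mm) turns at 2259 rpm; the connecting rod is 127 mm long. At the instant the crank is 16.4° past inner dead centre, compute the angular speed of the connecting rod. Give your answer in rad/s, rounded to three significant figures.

47.1

ω = 236.6 rad/s (converted from 2259 rpm).
The rod makes angle φ with the slider axis where L sinφ = r sinθ; differentiating, L cosφ·φ̇ = r ω cosθ.
L cosφ = √(L² − r² sin²θ) = 0.12678 m.
|ω_rod| = r ω |cosθ| / √(L² − r² sin²θ) = 0.0263·236.6·0.95931/0.12678 = 47.076 rad/s.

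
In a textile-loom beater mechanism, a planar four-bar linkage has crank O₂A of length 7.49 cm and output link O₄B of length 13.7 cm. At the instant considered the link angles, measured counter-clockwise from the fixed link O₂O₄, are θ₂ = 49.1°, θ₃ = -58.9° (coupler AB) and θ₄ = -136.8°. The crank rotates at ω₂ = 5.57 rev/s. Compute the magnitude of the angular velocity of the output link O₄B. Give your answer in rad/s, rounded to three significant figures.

ω₂ = 35 rad/s (from 5.57 rev/s).
Differentiating the loop-closure r₂e^{iθ₂}+r₃e^{iθ₃}=r₁+r₄e^{iθ₄} gives r₂ω₂e^{iθ₂}+r₃ω₃e^{iθ₃}=r₄ω₄e^{iθ₄}.
Eliminating the other unknown: ω₄ = r₂ω₂ sin(θ₂−θ₃) / [r₄ sin(θ₄−θ₃)].
Numerator sine = +0.95106; denominator sine = -0.97778.
Result = 0.0749·35·(+0.95106) / (0.137·(-0.97778)) = -18.611 rad/s; magnitude 18.611 rad/s.

18.6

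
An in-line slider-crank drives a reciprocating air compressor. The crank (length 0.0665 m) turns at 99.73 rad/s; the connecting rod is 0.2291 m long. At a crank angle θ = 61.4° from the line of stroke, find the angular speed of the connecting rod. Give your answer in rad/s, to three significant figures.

ω = 99.73 rad/s
The rod makes angle φ with the slider axis where L sinφ = r sinθ; differentiating, L cosφ·φ̇ = r ω cosθ.
L cosφ = √(L² − r² sin²θ) = 0.22154 m.
|ω_rod| = r ω |cosθ| / √(L² − r² sin²θ) = 0.0665·99.73·0.47869/0.22154 = 14.33 rad/s.

14.3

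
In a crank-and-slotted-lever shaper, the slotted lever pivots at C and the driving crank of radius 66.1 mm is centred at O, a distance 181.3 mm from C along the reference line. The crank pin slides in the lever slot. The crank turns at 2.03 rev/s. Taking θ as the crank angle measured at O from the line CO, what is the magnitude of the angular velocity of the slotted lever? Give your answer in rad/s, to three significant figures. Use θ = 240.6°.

ω = 12.75 rad/s (from 2.03 rev/s).
Crank pin A relative to C: A = (d + r cosθ, r sinθ); lever angle φ = atan2(r sinθ, d + r cosθ).
Differentiating tanφ: φ̇ = rω(d cosθ + r)/(d² + r² + 2dr cosθ).
d² + r² + 2dr cosθ = |CA|² = 0.025473 m²;  d cosθ + r = -0.022901 m.
|ω_lever| = |0.0661·12.75·-0.022901| / 0.025473 = 0.75796 rad/s.

0.758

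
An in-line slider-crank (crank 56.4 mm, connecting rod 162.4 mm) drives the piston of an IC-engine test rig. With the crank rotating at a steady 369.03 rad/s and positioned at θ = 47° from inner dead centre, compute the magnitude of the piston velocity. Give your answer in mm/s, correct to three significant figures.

ω = 369 rad/s
For an in-line slider-crank, x = r cosθ + √(L² − r² sin²θ), so v = −rω sinθ·[1 + r cosθ/√(L² − r² sin²θ)].
With r = 0.0564 m, L = 0.1624 m, θ = 47°: √(L² − r² sin²θ) = 0.15707 m.
v = −0.0564·369·0.73135·[1 + 0.0564·0.68200/0.15707] = -18.949 m/s.
|v| = 18.949 m/s = 18949 mm/s.

18900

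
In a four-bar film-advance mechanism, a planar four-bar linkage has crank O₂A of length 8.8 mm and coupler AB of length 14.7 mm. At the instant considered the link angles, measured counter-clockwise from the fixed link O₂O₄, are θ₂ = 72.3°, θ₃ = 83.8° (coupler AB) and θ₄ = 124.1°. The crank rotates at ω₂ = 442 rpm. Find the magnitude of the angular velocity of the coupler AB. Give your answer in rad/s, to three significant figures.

ω₂ = 46.29 rad/s (from 442 rpm).
Differentiating the loop-closure r₂e^{iθ₂}+r₃e^{iθ₃}=r₁+r₄e^{iθ₄} gives r₂ω₂e^{iθ₂}+r₃ω₃e^{iθ₃}=r₄ω₄e^{iθ₄}.
Eliminating the other unknown: ω₃ = r₂ω₂ sin(θ₄−θ₂) / [r₃ sin(θ₃−θ₄)].
Numerator sine = +0.78586; denominator sine = -0.64679.
Result = 0.0088·46.29·(+0.78586) / (0.0147·(-0.64679)) = -33.666 rad/s; magnitude 33.666 rad/s.

33.7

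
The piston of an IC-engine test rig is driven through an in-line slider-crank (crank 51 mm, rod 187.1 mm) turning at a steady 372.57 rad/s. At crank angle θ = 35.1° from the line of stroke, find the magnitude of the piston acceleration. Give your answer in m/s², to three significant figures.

ω = 372.6 rad/s
x(θ) = r cosθ + √(L² − r² sin²θ); with ω constant, a = ω²·d²x/dθ².
d²x/dθ² = −r cosθ − r²(cos2θ)/√u − r⁴ sin²2θ/(4u^{3/2}),  u = L² − r² sin²θ = 0.0341464 m².
Substituting r = 0.051 m, L = 0.1871 m, θ = 35.1°: d²x/dθ² = -0.046731 m.
a = ω²·d²x/dθ² = (372.6)²·(-0.046731) = -6486.6 m/s²;  |a| = 6486.6 m/s².

6490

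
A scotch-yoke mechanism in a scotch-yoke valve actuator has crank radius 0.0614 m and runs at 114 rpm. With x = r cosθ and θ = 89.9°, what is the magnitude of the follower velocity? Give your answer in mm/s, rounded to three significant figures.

ω = 11.94 rad/s (from 114 rpm).
x = r cosθ ⇒ ẋ = −rω sinθ.
|v| = rω|sinθ| = 0.0614·11.94·|sin 89.9°| = 0.733 m/s = 733 mm/s.

733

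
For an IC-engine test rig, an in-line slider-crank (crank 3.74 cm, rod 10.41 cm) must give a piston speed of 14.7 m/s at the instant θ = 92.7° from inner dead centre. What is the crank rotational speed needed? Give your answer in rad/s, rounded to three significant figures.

For an in-line slider-crank, |v_piston| = rω|sinθ|·[1 + r cosθ/√(L² − r² sin²θ)].
With r = 0.0374 m, L = 0.1041 m, θ = 92.7°: the bracketed kinematic factor |dx/dθ| = 0.036681 m.
ω = v/|dx/dθ| = 14.7/0.036681 = 400.75 rad/s.

401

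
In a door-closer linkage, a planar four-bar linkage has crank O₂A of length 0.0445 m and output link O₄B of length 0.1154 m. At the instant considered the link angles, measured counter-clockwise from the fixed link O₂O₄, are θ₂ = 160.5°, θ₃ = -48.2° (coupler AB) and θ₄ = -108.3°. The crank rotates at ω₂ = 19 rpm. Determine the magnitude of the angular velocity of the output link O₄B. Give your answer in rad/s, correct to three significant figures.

0.425

ω₂ = 1.99 rad/s (from 19 rpm).
Differentiating the loop-closure r₂e^{iθ₂}+r₃e^{iθ₃}=r₁+r₄e^{iθ₄} gives r₂ω₂e^{iθ₂}+r₃ω₃e^{iθ₃}=r₄ω₄e^{iθ₄}.
Eliminating the other unknown: ω₄ = r₂ω₂ sin(θ₂−θ₃) / [r₄ sin(θ₄−θ₃)].
Numerator sine = -0.48022; denominator sine = -0.86690.
Result = 0.0445·1.99·(-0.48022) / (0.1154·(-0.86690)) = +0.42502 rad/s; magnitude 0.42502 rad/s.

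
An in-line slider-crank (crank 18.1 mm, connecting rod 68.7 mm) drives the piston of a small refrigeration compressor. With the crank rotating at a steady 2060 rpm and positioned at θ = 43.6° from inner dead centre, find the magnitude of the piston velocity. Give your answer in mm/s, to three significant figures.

ω = 2π·2060/60 = 215.7 rad/s
For an in-line slider-crank, x = r cosθ + √(L² − r² sin²θ), so v = −rω sinθ·[1 + r cosθ/√(L² − r² sin²θ)].
With r = 0.0181 m, L = 0.0687 m, θ = 43.6°: √(L² − r² sin²θ) = 0.067557 m.
v = −0.0181·215.7·0.68962·[1 + 0.0181·0.72417/0.067557] = -3.2151 m/s.
|v| = 3.2151 m/s = 3215.1 mm/s.

3220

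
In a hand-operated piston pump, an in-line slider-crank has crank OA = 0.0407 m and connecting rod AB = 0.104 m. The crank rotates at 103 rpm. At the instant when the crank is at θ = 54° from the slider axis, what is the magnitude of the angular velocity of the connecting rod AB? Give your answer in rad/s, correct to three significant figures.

2.62

ω = 10.79 rad/s (converted from 103 rpm).
The rod makes angle φ with the slider axis where L sinφ = r sinθ; differentiating, L cosφ·φ̇ = r ω cosθ.
L cosφ = √(L² − r² sin²θ) = 0.09865 m.
|ω_rod| = r ω |cosθ| / √(L² − r² sin²θ) = 0.0407·10.79·0.58779/0.09865 = 2.6157 rad/s.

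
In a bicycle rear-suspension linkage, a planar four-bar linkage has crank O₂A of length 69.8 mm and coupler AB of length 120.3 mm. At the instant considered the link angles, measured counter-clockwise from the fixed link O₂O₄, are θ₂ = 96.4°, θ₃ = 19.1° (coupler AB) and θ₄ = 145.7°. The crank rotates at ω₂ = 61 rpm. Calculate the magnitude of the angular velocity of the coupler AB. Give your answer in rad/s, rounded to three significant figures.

ω₂ = 6.388 rad/s (from 61 rpm).
Differentiating the loop-closure r₂e^{iθ₂}+r₃e^{iθ₃}=r₁+r₄e^{iθ₄} gives r₂ω₂e^{iθ₂}+r₃ω₃e^{iθ₃}=r₄ω₄e^{iθ₄}.
Eliminating the other unknown: ω₃ = r₂ω₂ sin(θ₄−θ₂) / [r₃ sin(θ₃−θ₄)].
Numerator sine = +0.75813; denominator sine = -0.80282.
Result = 0.0698·6.388·(+0.75813) / (0.1203·(-0.80282)) = -3.5001 rad/s; magnitude 3.5001 rad/s.

3.50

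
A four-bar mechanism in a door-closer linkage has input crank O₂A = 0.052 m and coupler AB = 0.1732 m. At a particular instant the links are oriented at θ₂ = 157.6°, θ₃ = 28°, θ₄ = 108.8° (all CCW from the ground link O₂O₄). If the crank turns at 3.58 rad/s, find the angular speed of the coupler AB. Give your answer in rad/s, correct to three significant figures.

0.819

ω₂ = 3.58 rad/s
Differentiating the loop-closure r₂e^{iθ₂}+r₃e^{iθ₃}=r₁+r₄e^{iθ₄} gives r₂ω₂e^{iθ₂}+r₃ω₃e^{iθ₃}=r₄ω₄e^{iθ₄}.
Eliminating the other unknown: ω₃ = r₂ω₂ sin(θ₄−θ₂) / [r₃ sin(θ₃−θ₄)].
Numerator sine = -0.75241; denominator sine = -0.98714.
Result = 0.052·3.58·(-0.75241) / (0.1732·(-0.98714)) = +0.81925 rad/s; magnitude 0.81925 rad/s.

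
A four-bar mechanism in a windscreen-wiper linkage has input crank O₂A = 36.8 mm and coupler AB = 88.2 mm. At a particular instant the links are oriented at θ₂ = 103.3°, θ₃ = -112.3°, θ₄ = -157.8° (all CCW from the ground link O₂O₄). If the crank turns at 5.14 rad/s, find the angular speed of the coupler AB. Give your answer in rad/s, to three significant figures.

ω₂ = 5.14 rad/s
Differentiating the loop-closure r₂e^{iθ₂}+r₃e^{iθ₃}=r₁+r₄e^{iθ₄} gives r₂ω₂e^{iθ₂}+r₃ω₃e^{iθ₃}=r₄ω₄e^{iθ₄}.
Eliminating the other unknown: ω₃ = r₂ω₂ sin(θ₄−θ₂) / [r₃ sin(θ₃−θ₄)].
Numerator sine = +0.98796; denominator sine = +0.71325.
Result = 0.0368·5.14·(+0.98796) / (0.0882·(+0.71325)) = +2.9706 rad/s; magnitude 2.9706 rad/s.

2.97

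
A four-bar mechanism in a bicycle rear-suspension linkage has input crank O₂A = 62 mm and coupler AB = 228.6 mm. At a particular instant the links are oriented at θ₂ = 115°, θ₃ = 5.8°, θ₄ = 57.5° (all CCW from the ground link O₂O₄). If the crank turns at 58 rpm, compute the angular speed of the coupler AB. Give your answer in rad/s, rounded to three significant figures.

ω₂ = 6.074 rad/s (from 58 rpm).
Differentiating the loop-closure r₂e^{iθ₂}+r₃e^{iθ₃}=r₁+r₄e^{iθ₄} gives r₂ω₂e^{iθ₂}+r₃ω₃e^{iθ₃}=r₄ω₄e^{iθ₄}.
Eliminating the other unknown: ω₃ = r₂ω₂ sin(θ₄−θ₂) / [r₃ sin(θ₃−θ₄)].
Numerator sine = -0.84339; denominator sine = -0.78478.
Result = 0.062·6.074·(-0.84339) / (0.2286·(-0.78478)) = +1.7703 rad/s; magnitude 1.7703 rad/s.

1.77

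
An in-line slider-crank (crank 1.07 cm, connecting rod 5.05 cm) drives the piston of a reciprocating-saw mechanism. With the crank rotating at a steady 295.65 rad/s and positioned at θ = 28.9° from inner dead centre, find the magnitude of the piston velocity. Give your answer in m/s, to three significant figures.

1.81

ω = 295.6 rad/s
For an in-line slider-crank, x = r cosθ + √(L² − r² sin²θ), so v = −rω sinθ·[1 + r cosθ/√(L² − r² sin²θ)].
With r = 0.0107 m, L = 0.0505 m, θ = 28.9°: √(L² − r² sin²θ) = 0.050235 m.
v = −0.0107·295.6·0.48328·[1 + 0.0107·0.87546/0.050235] = -1.8139 m/s.
|v| = 1.8139 m/s.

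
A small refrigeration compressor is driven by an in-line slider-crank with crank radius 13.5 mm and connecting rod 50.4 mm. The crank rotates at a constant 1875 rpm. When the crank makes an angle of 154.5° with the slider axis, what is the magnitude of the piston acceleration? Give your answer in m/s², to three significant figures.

ω = 2π·1875/60 = 196.3 rad/s
x(θ) = r cosθ + √(L² − r² sin²θ); with ω constant, a = ω²·d²x/dθ².
d²x/dθ² = −r cosθ − r²(cos2θ)/√u − r⁴ sin²2θ/(4u^{3/2}),  u = L² − r² sin²θ = 0.00250638 m².
Substituting r = 0.0135 m, L = 0.0504 m, θ = 154.5°: d²x/dθ² = +0.009854 m.
a = ω²·d²x/dθ² = (196.3)²·(+0.009854) = +379.9 m/s²;  |a| = 379.9 m/s².

380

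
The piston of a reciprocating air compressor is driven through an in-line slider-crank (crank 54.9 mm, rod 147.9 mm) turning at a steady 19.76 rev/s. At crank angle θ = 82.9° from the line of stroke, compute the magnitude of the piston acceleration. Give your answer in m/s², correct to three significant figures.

222

ω = 2π·19.8 = 124.2 rad/s
x(θ) = r cosθ + √(L² − r² sin²θ); with ω constant, a = ω²·d²x/dθ².
d²x/dθ² = −r cosθ − r²(cos2θ)/√u − r⁴ sin²2θ/(4u^{3/2}),  u = L² − r² sin²θ = 0.0189064 m².
Substituting r = 0.0549 m, L = 0.1479 m, θ = 82.9°: d²x/dθ² = +0.014412 m.
a = ω²·d²x/dθ² = (124.2)²·(+0.014412) = +222.15 m/s²;  |a| = 222.15 m/s².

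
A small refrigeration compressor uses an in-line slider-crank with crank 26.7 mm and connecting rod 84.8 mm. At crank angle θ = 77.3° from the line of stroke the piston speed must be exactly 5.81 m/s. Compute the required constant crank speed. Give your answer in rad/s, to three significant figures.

For an in-line slider-crank, |v_piston| = rω|sinθ|·[1 + r cosθ/√(L² − r² sin²θ)].
With r = 0.0267 m, L = 0.0848 m, θ = 77.3°: the bracketed kinematic factor |dx/dθ| = 0.027941 m.
ω = v/|dx/dθ| = 5.81/0.027941 = 207.94 rad/s.

208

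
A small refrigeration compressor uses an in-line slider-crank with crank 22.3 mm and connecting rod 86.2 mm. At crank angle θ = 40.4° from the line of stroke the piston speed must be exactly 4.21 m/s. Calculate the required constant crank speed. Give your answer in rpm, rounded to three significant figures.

2320

For an in-line slider-crank, |v_piston| = rω|sinθ|·[1 + r cosθ/√(L² − r² sin²θ)].
With r = 0.0223 m, L = 0.0862 m, θ = 40.4°: the bracketed kinematic factor |dx/dθ| = 0.017341 m.
ω = v/|dx/dθ| = 4.21/0.017341 = 242.77 rad/s.
N = 60ω/(2π) = 2318.3 rpm.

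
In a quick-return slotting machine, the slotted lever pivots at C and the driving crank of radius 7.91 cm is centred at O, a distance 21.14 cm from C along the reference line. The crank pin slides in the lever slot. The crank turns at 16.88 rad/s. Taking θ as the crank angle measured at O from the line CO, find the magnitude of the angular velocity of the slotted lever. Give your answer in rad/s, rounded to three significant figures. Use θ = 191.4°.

ω = 16.88 rad/s
Crank pin A relative to C: A = (d + r cosθ, r sinθ); lever angle φ = atan2(r sinθ, d + r cosθ).
Differentiating tanφ: φ̇ = rω(d cosθ + r)/(d² + r² + 2dr cosθ).
d² + r² + 2dr cosθ = |CA|² = 0.0181631 m²;  d cosθ + r = -0.12813 m.
|ω_lever| = |0.0791·16.88·-0.12813| / 0.0181631 = 9.4191 rad/s.

9.42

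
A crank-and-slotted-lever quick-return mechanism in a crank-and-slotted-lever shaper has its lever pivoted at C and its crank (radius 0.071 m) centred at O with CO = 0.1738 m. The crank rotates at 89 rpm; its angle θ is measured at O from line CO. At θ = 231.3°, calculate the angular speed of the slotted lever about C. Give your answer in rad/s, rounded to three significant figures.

ω = 9.32 rad/s (from 89 rpm).
Crank pin A relative to C: A = (d + r cosθ, r sinθ); lever angle φ = atan2(r sinθ, d + r cosθ).
Differentiating tanφ: φ̇ = rω(d cosθ + r)/(d² + r² + 2dr cosθ).
d² + r² + 2dr cosθ = |CA|² = 0.0198167 m²;  d cosθ + r = -0.037667 m.
|ω_lever| = |0.071·9.32·-0.037667| / 0.0198167 = 1.2578 rad/s.

1.26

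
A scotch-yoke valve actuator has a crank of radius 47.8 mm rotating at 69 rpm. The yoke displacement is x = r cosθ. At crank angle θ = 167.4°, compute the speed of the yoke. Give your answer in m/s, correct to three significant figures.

ω = 7.226 rad/s (from 69 rpm).
x = r cosθ ⇒ ẋ = −rω sinθ.
|v| = rω|sinθ| = 0.0478·7.226·|sin 167.4°| = 0.075344 m/s.

0.0753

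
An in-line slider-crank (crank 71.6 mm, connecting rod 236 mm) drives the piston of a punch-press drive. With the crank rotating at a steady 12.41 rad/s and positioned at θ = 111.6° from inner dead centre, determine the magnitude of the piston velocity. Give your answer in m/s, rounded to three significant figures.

ω = 12.41 rad/s
For an in-line slider-crank, x = r cosθ + √(L² − r² sin²θ), so v = −rω sinθ·[1 + r cosθ/√(L² − r² sin²θ)].
With r = 0.0716 m, L = 0.236 m, θ = 111.6°: √(L² − r² sin²θ) = 0.22642 m.
v = −0.0716·12.41·0.92978·[1 + 0.0716·-0.36812/0.22642] = -0.72998 m/s.
|v| = 0.72998 m/s.

0.730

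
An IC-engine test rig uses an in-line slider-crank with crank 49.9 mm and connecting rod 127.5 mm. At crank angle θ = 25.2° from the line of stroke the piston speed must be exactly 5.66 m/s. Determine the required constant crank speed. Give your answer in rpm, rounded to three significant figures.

1870

For an in-line slider-crank, |v_piston| = rω|sinθ|·[1 + r cosθ/√(L² − r² sin²θ)].
With r = 0.0499 m, L = 0.1275 m, θ = 25.2°: the bracketed kinematic factor |dx/dθ| = 0.028877 m.
ω = v/|dx/dθ| = 5.66/0.028877 = 196 rad/s.
N = 60ω/(2π) = 1871.7 rpm.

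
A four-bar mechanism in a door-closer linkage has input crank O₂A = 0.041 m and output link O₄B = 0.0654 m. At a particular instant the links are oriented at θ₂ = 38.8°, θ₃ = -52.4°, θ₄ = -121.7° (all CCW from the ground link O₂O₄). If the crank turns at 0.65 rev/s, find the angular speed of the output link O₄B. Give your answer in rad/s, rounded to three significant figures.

2.74

ω₂ = 4.084 rad/s (from 0.65 rev/s).
Differentiating the loop-closure r₂e^{iθ₂}+r₃e^{iθ₃}=r₁+r₄e^{iθ₄} gives r₂ω₂e^{iθ₂}+r₃ω₃e^{iθ₃}=r₄ω₄e^{iθ₄}.
Eliminating the other unknown: ω₄ = r₂ω₂ sin(θ₂−θ₃) / [r₄ sin(θ₄−θ₃)].
Numerator sine = +0.99978; denominator sine = -0.93544.
Result = 0.041·4.084·(+0.99978) / (0.0654·(-0.93544)) = -2.7364 rad/s; magnitude 2.7364 rad/s.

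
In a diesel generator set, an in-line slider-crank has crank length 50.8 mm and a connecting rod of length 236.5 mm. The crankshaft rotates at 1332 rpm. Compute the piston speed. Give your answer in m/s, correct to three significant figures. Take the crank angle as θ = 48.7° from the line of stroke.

ω = 2π·1332/60 = 139.5 rad/s
For an in-line slider-crank, x = r cosθ + √(L² − r² sin²θ), so v = −rω sinθ·[1 + r cosθ/√(L² − r² sin²θ)].
With r = 0.0508 m, L = 0.2365 m, θ = 48.7°: √(L² − r² sin²θ) = 0.2334 m.
v = −0.0508·139.5·0.75126·[1 + 0.0508·0.66000/0.2334] = -6.0881 m/s.
|v| = 6.0881 m/s.

6.09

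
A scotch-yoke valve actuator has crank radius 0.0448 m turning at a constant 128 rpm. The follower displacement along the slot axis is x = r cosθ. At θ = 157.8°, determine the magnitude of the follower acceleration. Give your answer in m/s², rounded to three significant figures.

7.45

ω = 13.4 rad/s (from 128 rpm).
x = r cosθ ⇒ ẍ = −rω² cosθ (ω constant).
|a| = rω²|cosθ| = 0.0448·(13.4)²·|cos 157.8°| = 7.4526 m/s².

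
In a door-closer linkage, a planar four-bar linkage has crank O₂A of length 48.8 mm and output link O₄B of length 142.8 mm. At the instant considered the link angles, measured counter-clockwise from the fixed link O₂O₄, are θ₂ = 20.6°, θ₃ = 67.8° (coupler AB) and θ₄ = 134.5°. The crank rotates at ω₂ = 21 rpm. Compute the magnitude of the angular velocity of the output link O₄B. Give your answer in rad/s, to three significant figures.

0.600

ω₂ = 2.199 rad/s (from 21 rpm).
Differentiating the loop-closure r₂e^{iθ₂}+r₃e^{iθ₃}=r₁+r₄e^{iθ₄} gives r₂ω₂e^{iθ₂}+r₃ω₃e^{iθ₃}=r₄ω₄e^{iθ₄}.
Eliminating the other unknown: ω₄ = r₂ω₂ sin(θ₂−θ₃) / [r₄ sin(θ₄−θ₃)].
Numerator sine = -0.73373; denominator sine = +0.91845.
Result = 0.0488·2.199·(-0.73373) / (0.1428·(+0.91845)) = -0.60037 rad/s; magnitude 0.60037 rad/s.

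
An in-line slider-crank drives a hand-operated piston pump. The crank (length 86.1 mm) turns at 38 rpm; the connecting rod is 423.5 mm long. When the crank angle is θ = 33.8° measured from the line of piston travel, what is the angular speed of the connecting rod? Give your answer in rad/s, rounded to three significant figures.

ω = 3.979 rad/s (converted from 38 rpm).
The rod makes angle φ with the slider axis where L sinφ = r sinθ; differentiating, L cosφ·φ̇ = r ω cosθ.
L cosφ = √(L² − r² sin²θ) = 0.42078 m.
|ω_rod| = r ω |cosθ| / √(L² − r² sin²θ) = 0.0861·3.979·0.83098/0.42078 = 0.67663 rad/s.

0.677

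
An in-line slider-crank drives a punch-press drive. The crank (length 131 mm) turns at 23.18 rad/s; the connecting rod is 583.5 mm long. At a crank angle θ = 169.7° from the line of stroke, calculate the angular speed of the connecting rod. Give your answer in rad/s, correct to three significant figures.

5.12

ω = 23.18 rad/s
The rod makes angle φ with the slider axis where L sinφ = r sinθ; differentiating, L cosφ·φ̇ = r ω cosθ.
L cosφ = √(L² − r² sin²θ) = 0.58303 m.
|ω_rod| = r ω |cosθ| / √(L² − r² sin²θ) = 0.131·23.18·0.98389/0.58303 = 5.1243 rad/s.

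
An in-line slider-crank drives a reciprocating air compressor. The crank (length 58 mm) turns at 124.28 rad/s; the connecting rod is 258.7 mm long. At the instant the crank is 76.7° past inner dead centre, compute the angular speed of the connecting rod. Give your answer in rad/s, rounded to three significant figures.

ω = 124.3 rad/s
The rod makes angle φ with the slider axis where L sinφ = r sinθ; differentiating, L cosφ·φ̇ = r ω cosθ.
L cosφ = √(L² − r² sin²θ) = 0.25247 m.
|ω_rod| = r ω |cosθ| / √(L² − r² sin²θ) = 0.058·124.3·0.23005/0.25247 = 6.5682 rad/s.

6.57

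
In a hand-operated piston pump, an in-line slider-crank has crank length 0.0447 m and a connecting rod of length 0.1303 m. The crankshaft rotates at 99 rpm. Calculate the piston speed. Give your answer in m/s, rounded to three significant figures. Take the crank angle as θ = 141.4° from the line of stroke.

0.210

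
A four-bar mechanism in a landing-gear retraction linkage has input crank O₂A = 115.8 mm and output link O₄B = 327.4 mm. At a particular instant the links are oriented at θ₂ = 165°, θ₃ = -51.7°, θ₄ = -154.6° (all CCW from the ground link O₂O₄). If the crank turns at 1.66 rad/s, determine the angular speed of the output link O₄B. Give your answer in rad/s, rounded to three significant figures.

0.360

ω₂ = 1.66 rad/s
Differentiating the loop-closure r₂e^{iθ₂}+r₃e^{iθ₃}=r₁+r₄e^{iθ₄} gives r₂ω₂e^{iθ₂}+r₃ω₃e^{iθ₃}=r₄ω₄e^{iθ₄}.
Eliminating the other unknown: ω₄ = r₂ω₂ sin(θ₂−θ₃) / [r₄ sin(θ₄−θ₃)].
Numerator sine = -0.59763; denominator sine = -0.97476.
Result = 0.1158·1.66·(-0.59763) / (0.3274·(-0.97476)) = +0.35997 rad/s; magnitude 0.35997 rad/s.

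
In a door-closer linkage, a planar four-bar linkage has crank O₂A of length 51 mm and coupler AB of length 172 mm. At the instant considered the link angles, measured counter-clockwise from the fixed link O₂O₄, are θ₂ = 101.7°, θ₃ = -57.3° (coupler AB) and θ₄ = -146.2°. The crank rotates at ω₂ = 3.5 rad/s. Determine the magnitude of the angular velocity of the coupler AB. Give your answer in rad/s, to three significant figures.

0.962

ω₂ = 3.5 rad/s
Differentiating the loop-closure r₂e^{iθ₂}+r₃e^{iθ₃}=r₁+r₄e^{iθ₄} gives r₂ω₂e^{iθ₂}+r₃ω₃e^{iθ₃}=r₄ω₄e^{iθ₄}.
Eliminating the other unknown: ω₃ = r₂ω₂ sin(θ₄−θ₂) / [r₃ sin(θ₃−θ₄)].
Numerator sine = +0.92653; denominator sine = +0.99982.
Result = 0.051·3.5·(+0.92653) / (0.172·(+0.99982)) = +0.96172 rad/s; magnitude 0.96172 rad/s.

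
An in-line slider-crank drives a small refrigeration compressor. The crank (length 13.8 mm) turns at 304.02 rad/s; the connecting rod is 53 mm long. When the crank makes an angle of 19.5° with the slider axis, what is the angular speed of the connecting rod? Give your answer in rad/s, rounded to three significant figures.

ω = 304 rad/s
The rod makes angle φ with the slider axis where L sinφ = r sinθ; differentiating, L cosφ·φ̇ = r ω cosθ.
L cosφ = √(L² − r² sin²θ) = 0.052799 m.
|ω_rod| = r ω |cosθ| / √(L² − r² sin²θ) = 0.0138·304·0.94264/0.052799 = 74.903 rad/s.

74.9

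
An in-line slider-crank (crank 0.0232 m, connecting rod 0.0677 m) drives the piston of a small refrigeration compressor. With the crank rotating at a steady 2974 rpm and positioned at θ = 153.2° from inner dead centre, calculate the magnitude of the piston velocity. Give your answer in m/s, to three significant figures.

ω = 2π·2974/60 = 311.4 rad/s
For an in-line slider-crank, x = r cosθ + √(L² − r² sin²θ), so v = −rω sinθ·[1 + r cosθ/√(L² − r² sin²θ)].
With r = 0.0232 m, L = 0.0677 m, θ = 153.2°: √(L² − r² sin²θ) = 0.066887 m.
v = −0.0232·311.4·0.45088·[1 + 0.0232·-0.89259/0.066887] = -2.2492 m/s.
|v| = 2.2492 m/s.

2.25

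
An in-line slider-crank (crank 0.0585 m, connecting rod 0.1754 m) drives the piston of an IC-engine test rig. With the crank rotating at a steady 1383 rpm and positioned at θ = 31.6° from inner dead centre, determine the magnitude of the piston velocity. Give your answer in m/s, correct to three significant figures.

ω = 2π·1383/60 = 144.8 rad/s
For an in-line slider-crank, x = r cosθ + √(L² − r² sin²θ), so v = −rω sinθ·[1 + r cosθ/√(L² − r² sin²θ)].
With r = 0.0585 m, L = 0.1754 m, θ = 31.6°: √(L² − r² sin²θ) = 0.1727 m.
v = −0.0585·144.8·0.52399·[1 + 0.0585·0.85173/0.1727] = -5.7202 m/s.
|v| = 5.7202 m/s.

5.72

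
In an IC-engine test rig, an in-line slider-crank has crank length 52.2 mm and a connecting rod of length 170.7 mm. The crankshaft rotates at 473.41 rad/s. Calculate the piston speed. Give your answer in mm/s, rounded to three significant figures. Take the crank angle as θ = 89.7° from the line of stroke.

ω = 473.4 rad/s
For an in-line slider-crank, x = r cosθ + √(L² − r² sin²θ), so v = −rω sinθ·[1 + r cosθ/√(L² − r² sin²θ)].
With r = 0.0522 m, L = 0.1707 m, θ = 89.7°: √(L² − r² sin²θ) = 0.16252 m.
v = −0.0522·473.4·0.99999·[1 + 0.0522·0.00524/0.16252] = -24.753 m/s.
|v| = 24.753 m/s = 24753 mm/s.

24800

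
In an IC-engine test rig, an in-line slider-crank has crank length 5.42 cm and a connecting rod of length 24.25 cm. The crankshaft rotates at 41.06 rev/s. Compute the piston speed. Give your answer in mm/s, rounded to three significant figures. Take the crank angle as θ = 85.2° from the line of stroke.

ω = 2π·41.1 = 258 rad/s
For an in-line slider-crank, x = r cosθ + √(L² − r² sin²θ), so v = −rω sinθ·[1 + r cosθ/√(L² − r² sin²θ)].
With r = 0.0542 m, L = 0.2425 m, θ = 85.2°: √(L² − r² sin²θ) = 0.23641 m.
v = −0.0542·258·0.99649·[1 + 0.0542·0.08368/0.23641] = -14.201 m/s.
|v| = 14.201 m/s = 14201 mm/s.

14200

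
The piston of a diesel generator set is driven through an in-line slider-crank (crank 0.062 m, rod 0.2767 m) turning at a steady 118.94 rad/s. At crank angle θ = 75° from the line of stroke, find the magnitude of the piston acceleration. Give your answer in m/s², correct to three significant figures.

ω = 118.9 rad/s
x(θ) = r cosθ + √(L² − r² sin²θ); with ω constant, a = ω²·d²x/dθ².
d²x/dθ² = −r cosθ − r²(cos2θ)/√u − r⁴ sin²2θ/(4u^{3/2}),  u = L² − r² sin²θ = 0.0729764 m².
Substituting r = 0.062 m, L = 0.2767 m, θ = 75°: d²x/dθ² = -0.0037704 m.
a = ω²·d²x/dθ² = (118.9)²·(-0.0037704) = -53.339 m/s²;  |a| = 53.339 m/s².

53.3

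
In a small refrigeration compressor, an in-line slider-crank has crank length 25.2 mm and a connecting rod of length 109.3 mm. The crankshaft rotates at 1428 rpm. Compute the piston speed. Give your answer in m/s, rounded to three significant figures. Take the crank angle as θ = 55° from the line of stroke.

ω = 2π·1428/60 = 149.5 rad/s
For an in-line slider-crank, x = r cosθ + √(L² − r² sin²θ), so v = −rω sinθ·[1 + r cosθ/√(L² − r² sin²θ)].
With r = 0.0252 m, L = 0.1093 m, θ = 55°: √(L² − r² sin²θ) = 0.10733 m.
v = −0.0252·149.5·0.81915·[1 + 0.0252·0.57358/0.10733] = -3.5026 m/s.
|v| = 3.5026 m/s.

3.50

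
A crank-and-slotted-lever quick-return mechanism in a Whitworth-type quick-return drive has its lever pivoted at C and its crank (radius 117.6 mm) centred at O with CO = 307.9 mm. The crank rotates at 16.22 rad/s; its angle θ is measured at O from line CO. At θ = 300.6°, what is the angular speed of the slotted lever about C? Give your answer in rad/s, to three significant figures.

ω = 16.22 rad/s
Crank pin A relative to C: A = (d + r cosθ, r sinθ); lever angle φ = atan2(r sinθ, d + r cosθ).
Differentiating tanφ: φ̇ = rω(d cosθ + r)/(d² + r² + 2dr cosθ).
d² + r² + 2dr cosθ = |CA|² = 0.145496 m²;  d cosθ + r = +0.27433 m.
|ω_lever| = |0.1176·16.22·+0.27433| / 0.145496 = 3.5966 rad/s.

3.60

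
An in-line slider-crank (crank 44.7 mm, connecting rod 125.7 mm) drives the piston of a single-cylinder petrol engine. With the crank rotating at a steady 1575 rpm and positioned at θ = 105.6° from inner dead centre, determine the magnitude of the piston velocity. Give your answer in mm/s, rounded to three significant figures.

ω = 2π·1575/60 = 164.9 rad/s
For an in-line slider-crank, x = r cosθ + √(L² − r² sin²θ), so v = −rω sinθ·[1 + r cosθ/√(L² − r² sin²θ)].
With r = 0.0447 m, L = 0.1257 m, θ = 105.6°: √(L² − r² sin²θ) = 0.1181 m.
v = −0.0447·164.9·0.96316·[1 + 0.0447·-0.26892/0.1181] = -6.3782 m/s.
|v| = 6.3782 m/s = 6378.2 mm/s.

6380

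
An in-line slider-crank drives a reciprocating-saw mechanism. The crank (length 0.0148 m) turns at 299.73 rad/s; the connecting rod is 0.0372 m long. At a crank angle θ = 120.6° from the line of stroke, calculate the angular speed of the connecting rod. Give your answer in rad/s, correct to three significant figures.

64.6

ω = 299.7 rad/s
The rod makes angle φ with the slider axis where L sinφ = r sinθ; differentiating, L cosφ·φ̇ = r ω cosθ.
L cosφ = √(L² − r² sin²θ) = 0.034951 m.
|ω_rod| = r ω |cosθ| / √(L² − r² sin²θ) = 0.0148·299.7·0.50904/0.034951 = 64.608 rad/s.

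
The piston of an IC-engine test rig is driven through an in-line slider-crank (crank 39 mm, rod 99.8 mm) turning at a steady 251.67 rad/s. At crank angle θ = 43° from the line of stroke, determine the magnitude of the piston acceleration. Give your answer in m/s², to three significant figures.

1920

ω = 251.7 rad/s
x(θ) = r cosθ + √(L² − r² sin²θ); with ω constant, a = ω²·d²x/dθ².
d²x/dθ² = −r cosθ − r²(cos2θ)/√u − r⁴ sin²2θ/(4u^{3/2}),  u = L² − r² sin²θ = 0.00925259 m².
Substituting r = 0.039 m, L = 0.0998 m, θ = 43°: d²x/dθ² = -0.030272 m.
a = ω²·d²x/dθ² = (251.7)²·(-0.030272) = -1917.4 m/s²;  |a| = 1917.4 m/s².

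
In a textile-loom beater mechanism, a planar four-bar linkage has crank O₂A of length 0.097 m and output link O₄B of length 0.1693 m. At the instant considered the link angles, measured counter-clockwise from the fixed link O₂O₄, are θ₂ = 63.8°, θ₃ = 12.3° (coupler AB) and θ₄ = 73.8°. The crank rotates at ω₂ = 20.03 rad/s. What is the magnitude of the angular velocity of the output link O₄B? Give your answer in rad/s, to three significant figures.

10.2

ω₂ = 20.03 rad/s
Differentiating the loop-closure r₂e^{iθ₂}+r₃e^{iθ₃}=r₁+r₄e^{iθ₄} gives r₂ω₂e^{iθ₂}+r₃ω₃e^{iθ₃}=r₄ω₄e^{iθ₄}.
Eliminating the other unknown: ω₄ = r₂ω₂ sin(θ₂−θ₃) / [r₄ sin(θ₄−θ₃)].
Numerator sine = +0.78261; denominator sine = +0.87882.
Result = 0.097·20.03·(+0.78261) / (0.1693·(+0.87882)) = +10.22 rad/s; magnitude 10.22 rad/s.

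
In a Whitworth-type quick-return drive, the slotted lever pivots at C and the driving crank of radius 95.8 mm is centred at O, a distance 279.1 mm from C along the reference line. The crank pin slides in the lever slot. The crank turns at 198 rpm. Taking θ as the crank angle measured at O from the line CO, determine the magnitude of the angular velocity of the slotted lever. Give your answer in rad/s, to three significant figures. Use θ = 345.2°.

ω = 20.73 rad/s (from 198 rpm).
Crank pin A relative to C: A = (d + r cosθ, r sinθ); lever angle φ = atan2(r sinθ, d + r cosθ).
Differentiating tanφ: φ̇ = rω(d cosθ + r)/(d² + r² + 2dr cosθ).
d² + r² + 2dr cosθ = |CA|² = 0.138776 m²;  d cosθ + r = +0.36564 m.
|ω_lever| = |0.0958·20.73·+0.36564| / 0.138776 = 5.2336 rad/s.

5.23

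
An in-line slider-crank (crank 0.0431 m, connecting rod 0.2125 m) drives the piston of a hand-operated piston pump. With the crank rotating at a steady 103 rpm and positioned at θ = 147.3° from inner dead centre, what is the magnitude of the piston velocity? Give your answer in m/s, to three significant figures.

0.208

ω = 2π·103/60 = 10.79 rad/s
For an in-line slider-crank, x = r cosθ + √(L² − r² sin²θ), so v = −rω sinθ·[1 + r cosθ/√(L² − r² sin²θ)].
With r = 0.0431 m, L = 0.2125 m, θ = 147.3°: √(L² − r² sin²θ) = 0.21122 m.
v = −0.0431·10.79·0.54024·[1 + 0.0431·-0.84151/0.21122] = -0.20802 m/s.
|v| = 0.20802 m/s.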